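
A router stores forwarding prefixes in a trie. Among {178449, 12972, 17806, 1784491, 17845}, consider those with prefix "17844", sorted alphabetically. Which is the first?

Filter for "17844…" and sort: "178449", "1784491"
The 1st is 178449.

178449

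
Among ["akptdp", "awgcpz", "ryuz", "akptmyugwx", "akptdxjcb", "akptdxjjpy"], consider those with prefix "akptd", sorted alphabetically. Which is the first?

akptdp

Words with prefix "akptd", in lexicographic order: "akptdp", "akptdxjcb", "akptdxjjpy"
Position 1: akptdp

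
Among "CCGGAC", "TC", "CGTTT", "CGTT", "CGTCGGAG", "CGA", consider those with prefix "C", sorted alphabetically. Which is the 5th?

Filter for "C…" and sort: "CCGGAC", "CGA", "CGTCGGAG", "CGTT", "CGTTT"
The 5th is CGTTT.

CGTTT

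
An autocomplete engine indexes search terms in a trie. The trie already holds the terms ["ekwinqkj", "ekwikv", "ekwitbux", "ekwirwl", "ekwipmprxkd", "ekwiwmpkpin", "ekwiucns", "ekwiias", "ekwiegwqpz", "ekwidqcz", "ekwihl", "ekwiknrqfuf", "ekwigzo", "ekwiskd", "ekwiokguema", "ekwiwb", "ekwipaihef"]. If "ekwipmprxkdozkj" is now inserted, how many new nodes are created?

4

The longest prefix of "ekwipmprxkdozkj" already in the trie is "ekwipmprxkd" (length 11).
New nodes needed: |"ekwipmprxkdozkj"| − 11 = 15 − 11 = 4.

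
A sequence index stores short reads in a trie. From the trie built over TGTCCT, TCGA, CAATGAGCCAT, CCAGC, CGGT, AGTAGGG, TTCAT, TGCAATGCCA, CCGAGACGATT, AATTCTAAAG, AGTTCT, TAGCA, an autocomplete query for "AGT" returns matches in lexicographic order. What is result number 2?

AGTTCT

Words with prefix "AGT", in lexicographic order: "AGTAGGG", "AGTTCT"
Position 2: AGTTCT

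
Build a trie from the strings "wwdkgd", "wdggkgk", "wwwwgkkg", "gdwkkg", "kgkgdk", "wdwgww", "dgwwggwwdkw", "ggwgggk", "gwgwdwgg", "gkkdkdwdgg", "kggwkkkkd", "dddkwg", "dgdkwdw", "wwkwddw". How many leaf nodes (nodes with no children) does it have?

14

Leaves are exactly the stored words that no other stored word extends.
Those words: "dddkwg", "dgdkwdw", "dgwwggwwdkw", "gdwkkg", "ggwgggk", "gkkdkdwdgg", "gwgwdwgg", "kggwkkkkd", "kgkgdk", "wdggkgk", "wdwgww", "wwdkgd", "wwkwddw", "wwwwgkkg"
Leaf count: 14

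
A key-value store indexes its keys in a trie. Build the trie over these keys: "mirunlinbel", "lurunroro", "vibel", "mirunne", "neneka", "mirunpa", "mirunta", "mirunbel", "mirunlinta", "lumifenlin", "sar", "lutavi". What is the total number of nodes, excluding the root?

57

Insert word by word; a character creates a node only if that edge doesn't already exist:
  "mirunlinbel" → 11 new (m, i, r, u, n, l, i, n, b, e, l)
  "lurunroro" → 9 new (l, u, r, u, n, r, o, r, o)
  "vibel" → 5 new (v, i, b, e, l)
  "mirunne" → prefix "mirun" already present; 2 new (n, e)
  "neneka" → 6 new (n, e, n, e, k, a)
  "mirunpa" → prefix "mirun" already present; 2 new (p, a)
  "mirunta" → prefix "mirun" already present; 2 new (t, a)
  "mirunbel" → prefix "mirun" already present; 3 new (b, e, l)
  "mirunlinta" → prefix "mirunlin" already present; 2 new (t, a)
  "lumifenlin" → prefix "lu" already present; 8 new (m, i, f, e, n, l, i, n)
  "sar" → 3 new (s, a, r)
  "lutavi" → prefix "lu" already present; 4 new (t, a, v, i)
Total nodes = 11 + 9 + 5 + 2 + 6 + 2 + 2 + 3 + 2 + 8 + 3 + 4 = 57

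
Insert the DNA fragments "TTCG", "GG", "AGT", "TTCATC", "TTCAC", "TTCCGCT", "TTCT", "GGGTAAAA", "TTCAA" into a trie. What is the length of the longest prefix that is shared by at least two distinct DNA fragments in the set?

Look for the deepest trie node that still has at least two words in its subtree.
e.g. "TTCAA" and "TTCAC" share the prefix "TTCA" of length 4; no pair shares a longer one.
Longest shared-prefix length: 4

4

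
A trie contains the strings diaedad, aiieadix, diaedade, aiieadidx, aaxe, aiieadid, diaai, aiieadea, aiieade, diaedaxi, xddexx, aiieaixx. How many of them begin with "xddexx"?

1

Walk to "xddexx"; the words in its subtree are exactly those with that prefix.
Words under "xddexx": xddexx
Count: 1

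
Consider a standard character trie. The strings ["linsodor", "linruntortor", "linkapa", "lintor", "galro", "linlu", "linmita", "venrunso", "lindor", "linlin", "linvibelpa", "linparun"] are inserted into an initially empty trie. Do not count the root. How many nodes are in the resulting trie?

Trace insertions, counting only characters that open a new branch:
  "linsodor" → 8 new (l, i, n, s, o, d, o, r)
  "linruntortor" → prefix "lin" already present; 9 new (r, u, n, t, o, r, t, o, r)
  "linkapa" → prefix "lin" already present; 4 new (k, a, p, a)
  "lintor" → prefix "lin" already present; 3 new (t, o, r)
  "galro" → 5 new (g, a, l, r, o)
  "linlu" → prefix "lin" already present; 2 new (l, u)
  "linmita" → prefix "lin" already present; 4 new (m, i, t, a)
  "venrunso" → 8 new (v, e, n, r, u, n, s, o)
  "lindor" → prefix "lin" already present; 3 new (d, o, r)
  "linlin" → prefix "linl" already present; 2 new (i, n)
  "linvibelpa" → prefix "lin" already present; 7 new (v, i, b, e, l, p, a)
  "linparun" → prefix "lin" already present; 5 new (p, a, r, u, n)
Total nodes = 8 + 9 + 4 + 3 + 5 + 2 + 4 + 8 + 3 + 2 + 7 + 5 = 60

60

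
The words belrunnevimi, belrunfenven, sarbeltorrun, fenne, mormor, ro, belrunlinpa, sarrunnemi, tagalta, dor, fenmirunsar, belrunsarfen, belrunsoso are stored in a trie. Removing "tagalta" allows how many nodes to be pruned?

After clearing the end-marker at "tagalta", prune upward until reaching a node still needed by another word.
No other word shares any prefix with "tagalta", so all 7 of its nodes go.
Nodes removed: 7

7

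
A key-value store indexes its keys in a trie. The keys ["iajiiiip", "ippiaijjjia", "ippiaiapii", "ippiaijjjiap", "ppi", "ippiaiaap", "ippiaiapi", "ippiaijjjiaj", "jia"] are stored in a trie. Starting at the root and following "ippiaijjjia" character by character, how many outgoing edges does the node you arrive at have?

The children of the "ippiaijjjia" node are the distinct next characters among strings starting with "ippiaijjjia".
Characters that immediately follow "ippiaijjjia" among the stored strings: {j, p}.
That node has 2 child edges.

2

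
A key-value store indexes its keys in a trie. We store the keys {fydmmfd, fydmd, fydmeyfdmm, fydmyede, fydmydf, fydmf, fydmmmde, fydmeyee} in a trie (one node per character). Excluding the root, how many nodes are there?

Trace insertions, counting only characters that open a new branch:
  "fydmmfd" → 7 new (f, y, d, m, m, f, d)
  "fydmd" → prefix "fydm" already present; 1 new (d)
  "fydmeyfdmm" → prefix "fydm" already present; 6 new (e, y, f, d, m, m)
  "fydmyede" → prefix "fydm" already present; 4 new (y, e, d, e)
  "fydmydf" → prefix "fydmy" already present; 2 new (d, f)
  "fydmf" → prefix "fydm" already present; 1 new (f)
  "fydmmmde" → prefix "fydmm" already present; 3 new (m, d, e)
  "fydmeyee" → prefix "fydmey" already present; 2 new (e, e)
Total nodes = 7 + 1 + 6 + 4 + 2 + 1 + 3 + 2 = 26

26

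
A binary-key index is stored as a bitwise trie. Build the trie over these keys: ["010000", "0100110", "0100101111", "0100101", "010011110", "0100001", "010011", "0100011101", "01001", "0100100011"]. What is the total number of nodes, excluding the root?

27

Trie structure (* marks end of a word):
(root)
└─ 0
   └─ 1
      └─ 0
         └─ 0
            ├─ 0
            │  ├─ 0 *
            │  │  └─ 1 *
            │  └─ 1
            │     └─ 1
            │        └─ 1
            │           └─ 0
            │              └─ 1 *
            └─ 1 *
               ├─ 0
               │  ├─ 0
               │  │  └─ 0
               │  │     └─ 1
               │  │        └─ 1 *
               │  └─ 1 *
               │     └─ 1
               │        └─ 1
               │           └─ 1 *
               └─ 1 *
                  ├─ 0 *
                  └─ 1
                     └─ 1
                        └─ 0 *
Counting every labelled node above: 27.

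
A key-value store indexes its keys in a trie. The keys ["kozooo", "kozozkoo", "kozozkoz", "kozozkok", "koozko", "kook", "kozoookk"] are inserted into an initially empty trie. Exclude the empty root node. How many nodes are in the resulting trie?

Trie structure (* marks end of a word):
(root)
└─ k
   └─ o
      ├─ o
      │  ├─ k *
      │  └─ z
      │     └─ k
      │        └─ o *
      └─ z
         └─ o
            ├─ o
            │  └─ o *
            │     └─ k
            │        └─ k *
            └─ z
               └─ k
                  └─ o
                     ├─ k *
                     ├─ o *
                     └─ z *
Counting every labelled node above: 19.

19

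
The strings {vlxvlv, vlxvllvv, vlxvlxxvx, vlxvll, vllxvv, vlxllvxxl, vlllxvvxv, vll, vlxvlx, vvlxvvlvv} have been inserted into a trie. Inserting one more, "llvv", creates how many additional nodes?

4

No existing word starts with "l", so every character of "llvv" needs a new node.
4 − 0 = 4 new nodes.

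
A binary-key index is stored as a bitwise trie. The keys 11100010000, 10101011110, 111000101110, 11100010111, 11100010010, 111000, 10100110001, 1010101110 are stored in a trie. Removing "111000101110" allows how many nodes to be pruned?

1

Walk "111000101110" from the leaf back toward the root, removing each node that no remaining word uses.
The suffix "0" (1 node) is used only by "111000101110"; "11100010111" is itself a stored word, so pruning stops there.
Nodes removed: 1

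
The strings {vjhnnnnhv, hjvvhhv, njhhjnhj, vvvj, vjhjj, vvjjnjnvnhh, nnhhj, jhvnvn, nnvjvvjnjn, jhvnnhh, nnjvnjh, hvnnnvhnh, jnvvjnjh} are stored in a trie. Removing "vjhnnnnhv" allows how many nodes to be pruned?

After clearing the end-marker at "vjhnnnnhv", prune upward until reaching a node still needed by another word.
The suffix "nnnnhv" (6 nodes) is used only by "vjhnnnnhv"; the node for "vjh" still has the child "j", so pruning stops there.
Nodes removed: 6

6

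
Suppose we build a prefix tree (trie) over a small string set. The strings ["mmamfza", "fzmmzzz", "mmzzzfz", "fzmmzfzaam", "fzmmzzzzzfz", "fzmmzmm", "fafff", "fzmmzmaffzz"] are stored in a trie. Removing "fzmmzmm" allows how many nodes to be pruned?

A node on "fzmmzmm"'s path can go only if nothing else ends at it or branches off below it.
The suffix "m" (1 node) is used only by "fzmmzmm"; the node for "fzmmzm" still has the child "a", so pruning stops there.
Nodes removed: 1

1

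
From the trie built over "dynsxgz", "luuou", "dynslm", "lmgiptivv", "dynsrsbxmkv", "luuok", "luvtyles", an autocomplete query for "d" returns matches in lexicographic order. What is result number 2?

dynsrsbxmkv

Words with prefix "d", in lexicographic order: "dynslm", "dynsrsbxmkv", "dynsxgz"
The 2nd is dynsrsbxmkv.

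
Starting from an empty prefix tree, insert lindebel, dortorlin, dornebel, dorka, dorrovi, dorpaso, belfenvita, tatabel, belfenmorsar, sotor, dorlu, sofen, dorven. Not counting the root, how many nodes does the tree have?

68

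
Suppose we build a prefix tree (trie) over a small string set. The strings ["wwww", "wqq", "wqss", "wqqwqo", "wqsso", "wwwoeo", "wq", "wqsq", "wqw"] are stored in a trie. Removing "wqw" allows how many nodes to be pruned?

1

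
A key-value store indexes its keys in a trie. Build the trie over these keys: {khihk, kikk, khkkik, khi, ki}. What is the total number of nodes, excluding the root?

For each word, the new-node count is its length minus the longest prefix already in the trie:
  "khihk" → 5 new (k, h, i, h, k)
  "kikk" → prefix "k" already present; 3 new (i, k, k)
  "khkkik" → prefix "kh" already present; 4 new (k, k, i, k)
  "khi" → prefix "khi" already present; 0 new (none)
  "ki" → prefix "ki" already present; 0 new (none)
Total nodes = 5 + 3 + 4 + 0 + 0 = 12

12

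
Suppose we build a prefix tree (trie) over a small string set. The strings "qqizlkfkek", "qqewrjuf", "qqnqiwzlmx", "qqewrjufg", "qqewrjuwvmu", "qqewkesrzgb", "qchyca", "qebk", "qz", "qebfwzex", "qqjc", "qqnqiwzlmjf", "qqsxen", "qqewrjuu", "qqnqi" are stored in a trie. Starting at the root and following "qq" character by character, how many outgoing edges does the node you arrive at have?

Walk "qq" from the root, arriving at one node.
Characters that immediately follow "qq" among the stored strings: {e, i, j, n, s}.
That node has 5 child edges.

5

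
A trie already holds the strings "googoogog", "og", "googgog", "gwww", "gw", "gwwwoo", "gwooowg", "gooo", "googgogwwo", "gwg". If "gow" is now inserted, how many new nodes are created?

Walking "gow" from the root, the first 2 characters ("go") follow existing edges; "w" is the first miss.
New nodes needed: |"gow"| − 2 = 3 − 2 = 1.

1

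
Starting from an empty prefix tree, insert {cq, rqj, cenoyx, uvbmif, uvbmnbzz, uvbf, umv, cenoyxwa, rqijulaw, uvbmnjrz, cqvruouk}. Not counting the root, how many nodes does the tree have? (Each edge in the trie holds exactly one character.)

Insert word by word; a character creates a node only if that edge doesn't already exist:
  "cq" → 2 new (c, q)
  "rqj" → 3 new (r, q, j)
  "cenoyx" → prefix "c" already present; 5 new (e, n, o, y, x)
  "uvbmif" → 6 new (u, v, b, m, i, f)
  "uvbmnbzz" → prefix "uvbm" already present; 4 new (n, b, z, z)
  "uvbf" → prefix "uvb" already present; 1 new (f)
  "umv" → prefix "u" already present; 2 new (m, v)
  "cenoyxwa" → prefix "cenoyx" already present; 2 new (w, a)
  "rqijulaw" → prefix "rq" already present; 6 new (i, j, u, l, a, w)
  "uvbmnjrz" → prefix "uvbmn" already present; 3 new (j, r, z)
  "cqvruouk" → prefix "cq" already present; 6 new (v, r, u, o, u, k)
Total nodes = 2 + 3 + 5 + 6 + 4 + 1 + 2 + 2 + 6 + 3 + 6 = 40

40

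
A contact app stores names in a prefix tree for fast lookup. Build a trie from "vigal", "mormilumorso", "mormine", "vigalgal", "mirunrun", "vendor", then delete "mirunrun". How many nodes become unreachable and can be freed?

7

Walk "mirunrun" from the leaf back toward the root, removing each node that no remaining word uses.
The suffix "irunrun" (7 nodes) is used only by "mirunrun"; the node for "m" still has the child "o", so pruning stops there.
Nodes removed: 7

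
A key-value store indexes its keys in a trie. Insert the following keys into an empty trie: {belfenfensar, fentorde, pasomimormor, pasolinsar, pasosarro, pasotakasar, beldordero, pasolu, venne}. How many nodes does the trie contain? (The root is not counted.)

Insert word by word; a character creates a node only if that edge doesn't already exist:
  "belfenfensar" → 12 new (b, e, l, f, e, n, f, e, n, s, a, r)
  "fentorde" → 8 new (f, e, n, t, o, r, d, e)
  "pasomimormor" → 12 new (p, a, s, o, m, i, m, o, r, m, o, r)
  "pasolinsar" → prefix "paso" already present; 6 new (l, i, n, s, a, r)
  "pasosarro" → prefix "paso" already present; 5 new (s, a, r, r, o)
  "pasotakasar" → prefix "paso" already present; 7 new (t, a, k, a, s, a, r)
  "beldordero" → prefix "bel" already present; 7 new (d, o, r, d, e, r, o)
  "pasolu" → prefix "pasol" already present; 1 new (u)
  "venne" → 5 new (v, e, n, n, e)
Total nodes = 12 + 8 + 12 + 6 + 5 + 7 + 7 + 1 + 5 = 63

63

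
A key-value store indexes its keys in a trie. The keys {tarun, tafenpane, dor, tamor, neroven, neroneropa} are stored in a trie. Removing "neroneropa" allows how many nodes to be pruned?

6

After clearing the end-marker at "neroneropa", prune upward until reaching a node still needed by another word.
The suffix "neropa" (6 nodes) is used only by "neroneropa"; the node for "nero" still has the child "v", so pruning stops there.
Nodes removed: 6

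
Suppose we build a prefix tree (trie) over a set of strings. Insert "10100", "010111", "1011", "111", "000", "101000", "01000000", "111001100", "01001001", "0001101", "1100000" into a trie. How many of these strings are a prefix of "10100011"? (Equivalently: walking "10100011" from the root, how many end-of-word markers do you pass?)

Walk "10100011" from the root; an end-of-word marker is hit whenever a stored word is a prefix of "10100011".
Prefixes of the query that are stored words: "10100", "101000"
Count: 2

2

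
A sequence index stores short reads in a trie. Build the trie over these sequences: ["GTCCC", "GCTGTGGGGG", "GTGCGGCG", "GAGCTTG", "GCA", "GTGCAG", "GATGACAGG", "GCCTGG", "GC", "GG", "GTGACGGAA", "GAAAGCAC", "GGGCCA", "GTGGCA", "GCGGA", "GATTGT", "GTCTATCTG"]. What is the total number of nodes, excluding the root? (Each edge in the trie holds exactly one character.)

72

For each word, the new-node count is its length minus the longest prefix already in the trie:
  "GTCCC" → 5 new (G, T, C, C, C)
  "GCTGTGGGGG" → prefix "G" already present; 9 new (C, T, G, T, G, G, G, G, G)
  "GTGCGGCG" → prefix "GT" already present; 6 new (G, C, G, G, C, G)
  "GAGCTTG" → prefix "G" already present; 6 new (A, G, C, T, T, G)
  "GCA" → prefix "GC" already present; 1 new (A)
  "GTGCAG" → prefix "GTGC" already present; 2 new (A, G)
  "GATGACAGG" → prefix "GA" already present; 7 new (T, G, A, C, A, G, G)
  "GCCTGG" → prefix "GC" already present; 4 new (C, T, G, G)
  "GC" → prefix "GC" already present; 0 new (none)
  "GG" → prefix "G" already present; 1 new (G)
  "GTGACGGAA" → prefix "GTG" already present; 6 new (A, C, G, G, A, A)
  "GAAAGCAC" → prefix "GA" already present; 6 new (A, A, G, C, A, C)
  "GGGCCA" → prefix "GG" already present; 4 new (G, C, C, A)
  "GTGGCA" → prefix "GTG" already present; 3 new (G, C, A)
  "GCGGA" → prefix "GC" already present; 3 new (G, G, A)
  "GATTGT" → prefix "GAT" already present; 3 new (T, G, T)
  "GTCTATCTG" → prefix "GTC" already present; 6 new (T, A, T, C, T, G)
Total nodes = 5 + 9 + 6 + 6 + 1 + 2 + 7 + 4 + 0 + 1 + 6 + 6 + 4 + 3 + 3 + 3 + 6 = 72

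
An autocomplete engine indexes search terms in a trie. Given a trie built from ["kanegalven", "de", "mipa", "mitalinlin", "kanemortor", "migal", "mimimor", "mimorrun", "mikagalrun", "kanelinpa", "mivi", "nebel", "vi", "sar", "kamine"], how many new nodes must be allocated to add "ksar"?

3

"k" is already a path in the trie; the remaining "sar" must be added.
Each of the 3 remaining characters creates one node.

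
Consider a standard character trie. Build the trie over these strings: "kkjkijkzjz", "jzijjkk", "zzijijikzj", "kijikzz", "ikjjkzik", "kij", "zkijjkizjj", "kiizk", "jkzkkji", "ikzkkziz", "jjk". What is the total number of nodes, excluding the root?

For each word, the new-node count is its length minus the longest prefix already in the trie:
  "kkjkijkzjz" → 10 new (k, k, j, k, i, j, k, z, j, z)
  "jzijjkk" → 7 new (j, z, i, j, j, k, k)
  "zzijijikzj" → 10 new (z, z, i, j, i, j, i, k, z, j)
  "kijikzz" → prefix "k" already present; 6 new (i, j, i, k, z, z)
  "ikjjkzik" → 8 new (i, k, j, j, k, z, i, k)
  "kij" → prefix "kij" already present; 0 new (none)
  "zkijjkizjj" → prefix "z" already present; 9 new (k, i, j, j, k, i, z, j, j)
  "kiizk" → prefix "ki" already present; 3 new (i, z, k)
  "jkzkkji" → prefix "j" already present; 6 new (k, z, k, k, j, i)
  "ikzkkziz" → prefix "ik" already present; 6 new (z, k, k, z, i, z)
  "jjk" → prefix "j" already present; 2 new (j, k)
Total nodes = 10 + 7 + 10 + 6 + 8 + 0 + 9 + 3 + 6 + 6 + 2 = 67

67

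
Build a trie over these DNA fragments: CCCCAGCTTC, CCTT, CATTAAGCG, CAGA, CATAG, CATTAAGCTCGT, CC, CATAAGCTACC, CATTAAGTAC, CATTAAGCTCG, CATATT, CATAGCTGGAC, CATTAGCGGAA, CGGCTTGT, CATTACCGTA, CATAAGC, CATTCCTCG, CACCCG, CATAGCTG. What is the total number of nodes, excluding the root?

73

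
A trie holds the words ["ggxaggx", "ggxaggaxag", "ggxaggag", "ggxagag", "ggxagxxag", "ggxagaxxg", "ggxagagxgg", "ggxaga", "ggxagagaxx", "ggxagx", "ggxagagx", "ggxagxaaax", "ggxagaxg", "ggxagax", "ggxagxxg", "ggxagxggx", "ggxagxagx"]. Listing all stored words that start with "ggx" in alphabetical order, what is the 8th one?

Filter for "ggx…" and sort: "ggxaga", "ggxagag", "ggxagagaxx", "ggxagagx", "ggxagagxgg", "ggxagax", "ggxagaxg", "ggxagaxxg", "ggxaggag", "ggxaggaxag", "ggxaggx", "ggxagx", "ggxagxaaax", "ggxagxagx", "ggxagxggx", "ggxagxxag", "ggxagxxg"
Position 8: ggxagaxxg

ggxagaxxg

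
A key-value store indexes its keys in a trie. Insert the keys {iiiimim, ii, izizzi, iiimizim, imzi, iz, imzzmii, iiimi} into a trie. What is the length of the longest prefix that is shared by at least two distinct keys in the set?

Look for the deepest trie node that still has at least two words in its subtree.
"iiimi" and "iiimizim" agree on "iiimi" (5 characters) before diverging; nothing deeper is shared.
Longest shared-prefix length: 5

5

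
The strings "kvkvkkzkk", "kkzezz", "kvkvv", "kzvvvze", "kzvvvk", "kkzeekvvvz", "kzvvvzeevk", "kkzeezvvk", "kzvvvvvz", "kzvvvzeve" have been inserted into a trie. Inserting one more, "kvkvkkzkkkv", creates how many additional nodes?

2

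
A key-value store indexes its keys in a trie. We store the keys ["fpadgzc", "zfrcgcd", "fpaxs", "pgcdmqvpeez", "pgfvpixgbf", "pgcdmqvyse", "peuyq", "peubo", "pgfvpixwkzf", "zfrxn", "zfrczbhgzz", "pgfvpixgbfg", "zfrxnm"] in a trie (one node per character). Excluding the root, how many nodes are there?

58

Count nodes per top-level branch (shared prefixes stored once):
  'f'-branch (fpadgzc, fpaxs): 9 nodes
  'p'-branch (peubo, peuyq, pgcdmqvpeez, pgcdmqvyse, pgfvpixgbf, pgfvpixgbfg, pgfvpixwkzf): 33 nodes
  'z'-branch (zfrcgcd, zfrczbhgzz, zfrxn, zfrxnm): 16 nodes
Sum: 58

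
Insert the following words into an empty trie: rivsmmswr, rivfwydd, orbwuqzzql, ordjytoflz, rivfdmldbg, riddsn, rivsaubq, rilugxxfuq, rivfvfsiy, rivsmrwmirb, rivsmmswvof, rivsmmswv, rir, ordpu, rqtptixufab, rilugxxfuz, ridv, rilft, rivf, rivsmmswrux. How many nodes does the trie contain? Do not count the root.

87

Insert word by word; a character creates a node only if that edge doesn't already exist:
  "rivsmmswr" → 9 new (r, i, v, s, m, m, s, w, r)
  "rivfwydd" → prefix "riv" already present; 5 new (f, w, y, d, d)
  "orbwuqzzql" → 10 new (o, r, b, w, u, q, z, z, q, l)
  "ordjytoflz" → prefix "or" already present; 8 new (d, j, y, t, o, f, l, z)
  "rivfdmldbg" → prefix "rivf" already present; 6 new (d, m, l, d, b, g)
  "riddsn" → prefix "ri" already present; 4 new (d, d, s, n)
  "rivsaubq" → prefix "rivs" already present; 4 new (a, u, b, q)
  "rilugxxfuq" → prefix "ri" already present; 8 new (l, u, g, x, x, f, u, q)
  "rivfvfsiy" → prefix "rivf" already present; 5 new (v, f, s, i, y)
  "rivsmrwmirb" → prefix "rivsm" already present; 6 new (r, w, m, i, r, b)
  "rivsmmswvof" → prefix "rivsmmsw" already present; 3 new (v, o, f)
  "rivsmmswv" → prefix "rivsmmswv" already present; 0 new (none)
  "rir" → prefix "ri" already present; 1 new (r)
  "ordpu" → prefix "ord" already present; 2 new (p, u)
  "rqtptixufab" → prefix "r" already present; 10 new (q, t, p, t, i, x, u, f, a, b)
  "rilugxxfuz" → prefix "rilugxxfu" already present; 1 new (z)
  "ridv" → prefix "rid" already present; 1 new (v)
  "rilft" → prefix "ril" already present; 2 new (f, t)
  "rivf" → prefix "rivf" already present; 0 new (none)
  "rivsmmswrux" → prefix "rivsmmswr" already present; 2 new (u, x)
Total nodes = 9 + 5 + 10 + 8 + 6 + 4 + 4 + 8 + 5 + 6 + 3 + 0 + 1 + 2 + 10 + 1 + 1 + 2 + 0 + 2 = 87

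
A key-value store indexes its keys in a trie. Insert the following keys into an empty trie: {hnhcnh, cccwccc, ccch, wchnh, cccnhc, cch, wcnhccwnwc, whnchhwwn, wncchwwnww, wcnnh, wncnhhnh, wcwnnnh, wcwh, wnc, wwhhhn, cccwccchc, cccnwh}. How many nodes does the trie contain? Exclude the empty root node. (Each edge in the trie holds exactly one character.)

For each word, the new-node count is its length minus the longest prefix already in the trie:
  "hnhcnh" → 6 new (h, n, h, c, n, h)
  "cccwccc" → 7 new (c, c, c, w, c, c, c)
  "ccch" → prefix "ccc" already present; 1 new (h)
  "wchnh" → 5 new (w, c, h, n, h)
  "cccnhc" → prefix "ccc" already present; 3 new (n, h, c)
  "cch" → prefix "cc" already present; 1 new (h)
  "wcnhccwnwc" → prefix "wc" already present; 8 new (n, h, c, c, w, n, w, c)
  "whnchhwwn" → prefix "w" already present; 8 new (h, n, c, h, h, w, w, n)
  "wncchwwnww" → prefix "w" already present; 9 new (n, c, c, h, w, w, n, w, w)
  "wcnnh" → prefix "wcn" already present; 2 new (n, h)
  "wncnhhnh" → prefix "wnc" already present; 5 new (n, h, h, n, h)
  "wcwnnnh" → prefix "wc" already present; 5 new (w, n, n, n, h)
  "wcwh" → prefix "wcw" already present; 1 new (h)
  "wnc" → prefix "wnc" already present; 0 new (none)
  "wwhhhn" → prefix "w" already present; 5 new (w, h, h, h, n)
  "cccwccchc" → prefix "cccwccc" already present; 2 new (h, c)
  "cccnwh" → prefix "cccn" already present; 2 new (w, h)
Total nodes = 6 + 7 + 1 + 5 + 3 + 1 + 8 + 8 + 9 + 2 + 5 + 5 + 1 + 0 + 5 + 2 + 2 = 70

70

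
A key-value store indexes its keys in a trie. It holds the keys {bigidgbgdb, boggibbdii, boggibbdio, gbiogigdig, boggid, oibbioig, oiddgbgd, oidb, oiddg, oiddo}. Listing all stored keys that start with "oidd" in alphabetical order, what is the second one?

Words with prefix "oidd", in lexicographic order: "oiddg", "oiddgbgd", "oiddo"
The 2nd is oiddgbgd.

oiddgbgd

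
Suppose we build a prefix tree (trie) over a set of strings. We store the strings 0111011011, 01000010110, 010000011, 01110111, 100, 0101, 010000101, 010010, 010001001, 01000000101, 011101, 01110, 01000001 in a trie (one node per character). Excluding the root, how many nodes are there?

Count nodes per top-level branch (shared prefixes stored once):
  '0'-branch (01000000101, 01000001, 010000011, 010000101, 01000010110, 010001001, 010010, 0101, 01110, 011101, 0111011011, 01110111): 34 nodes
  '1'-branch (100): 3 nodes
Sum: 37

37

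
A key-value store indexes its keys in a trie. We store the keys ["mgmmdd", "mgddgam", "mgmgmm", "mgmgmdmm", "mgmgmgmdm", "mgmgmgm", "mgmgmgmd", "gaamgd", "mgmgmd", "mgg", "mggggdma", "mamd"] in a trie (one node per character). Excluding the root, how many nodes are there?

36

Count nodes per top-level branch (shared prefixes stored once):
  'g'-branch (gaamgd): 6 nodes
  'm'-branch (mamd, mgddgam, mgg, mggggdma, mgmgmd, mgmgmdmm, mgmgmgm, mgmgmgmd, mgmgmgmdm, mgmgmm, mgmmdd): 30 nodes
Sum: 36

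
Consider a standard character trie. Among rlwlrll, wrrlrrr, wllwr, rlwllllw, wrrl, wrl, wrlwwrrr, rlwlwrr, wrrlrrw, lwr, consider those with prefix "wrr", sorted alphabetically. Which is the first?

wrrl

Filter for "wrr…" and sort: "wrrl", "wrrlrrr", "wrrlrrw"
The 1st is wrrl.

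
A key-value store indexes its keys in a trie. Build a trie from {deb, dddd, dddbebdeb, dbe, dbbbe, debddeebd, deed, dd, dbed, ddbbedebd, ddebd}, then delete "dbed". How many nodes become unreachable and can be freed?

Walk "dbed" from the leaf back toward the root, removing each node that no remaining word uses.
The suffix "d" (1 node) is used only by "dbed"; "dbe" is itself a stored word, so pruning stops there.
Nodes removed: 1

1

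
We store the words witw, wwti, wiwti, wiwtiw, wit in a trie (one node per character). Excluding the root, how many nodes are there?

11

Trace insertions, counting only characters that open a new branch:
  "witw" → 4 new (w, i, t, w)
  "wwti" → prefix "w" already present; 3 new (w, t, i)
  "wiwti" → prefix "wi" already present; 3 new (w, t, i)
  "wiwtiw" → prefix "wiwti" already present; 1 new (w)
  "wit" → prefix "wit" already present; 0 new (none)
Total nodes = 4 + 3 + 3 + 1 + 0 = 11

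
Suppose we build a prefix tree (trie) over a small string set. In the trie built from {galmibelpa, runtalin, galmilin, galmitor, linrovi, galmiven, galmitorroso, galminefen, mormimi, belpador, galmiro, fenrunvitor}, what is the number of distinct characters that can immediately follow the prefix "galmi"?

Follow the path "galmi" to its node, then look at its outgoing edges.
Characters that immediately follow "galmi" among the stored strings: {b, l, n, r, t, v}.
That node has 6 child edges.

6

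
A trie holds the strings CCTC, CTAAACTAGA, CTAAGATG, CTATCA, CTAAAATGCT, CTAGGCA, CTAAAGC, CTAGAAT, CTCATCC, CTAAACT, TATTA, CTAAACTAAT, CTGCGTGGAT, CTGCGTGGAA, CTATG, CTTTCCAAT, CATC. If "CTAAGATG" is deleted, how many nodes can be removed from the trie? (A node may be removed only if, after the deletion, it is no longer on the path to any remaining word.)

Walk "CTAAGATG" from the leaf back toward the root, removing each node that no remaining word uses.
The suffix "GATG" (4 nodes) is used only by "CTAAGATG"; the node for "CTAA" still has the child "A", so pruning stops there.
Nodes removed: 4

4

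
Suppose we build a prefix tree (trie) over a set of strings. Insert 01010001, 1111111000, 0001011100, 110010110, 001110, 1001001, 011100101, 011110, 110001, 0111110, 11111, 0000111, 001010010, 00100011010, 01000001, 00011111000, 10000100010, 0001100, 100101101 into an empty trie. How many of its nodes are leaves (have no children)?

18

A leaf is a node with no children — equivalently, the end of a word that is not a proper prefix of any other stored word.
Those words: "0000111", "0001011100", "0001100", "00011111000", "00100011010", "001010010", "001110", "01000001", "01010001", "011100101", "011110", "0111110", "10000100010", "1001001", "100101101", "110001", "110010110", "1111111000"
Leaf count: 18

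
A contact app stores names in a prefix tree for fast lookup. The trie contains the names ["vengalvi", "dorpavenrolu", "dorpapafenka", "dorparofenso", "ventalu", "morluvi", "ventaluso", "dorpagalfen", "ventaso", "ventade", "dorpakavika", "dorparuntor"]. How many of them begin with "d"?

Filter for entries beginning with "d":
Matches: "dorpagalfen", "dorpakavika", "dorpapafenka", "dorparofenso", "dorparuntor", "dorpavenrolu"
Count: 6

6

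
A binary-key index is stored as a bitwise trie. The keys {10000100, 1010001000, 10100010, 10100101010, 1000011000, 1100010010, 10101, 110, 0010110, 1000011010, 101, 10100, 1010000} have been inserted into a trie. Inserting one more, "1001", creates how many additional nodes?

1

"100" is already a path in the trie; the remaining "1" must be added.
New nodes needed: |"1001"| − 3 = 4 − 3 = 1.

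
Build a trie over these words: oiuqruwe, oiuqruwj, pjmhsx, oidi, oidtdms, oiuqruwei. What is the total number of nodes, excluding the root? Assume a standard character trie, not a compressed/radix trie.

22

Trie structure (* marks end of a word):
(root)
├─ o
│  └─ i
│     ├─ d
│     │  ├─ i *
│     │  └─ t
│     │     └─ d
│     │        └─ m
│     │           └─ s *
│     └─ u
│        └─ q
│           └─ r
│              └─ u
│                 └─ w
│                    ├─ e *
│                    │  └─ i *
│                    └─ j *
└─ p
   └─ j
      └─ m
         └─ h
            └─ s
               └─ x *
Counting every labelled node above: 22.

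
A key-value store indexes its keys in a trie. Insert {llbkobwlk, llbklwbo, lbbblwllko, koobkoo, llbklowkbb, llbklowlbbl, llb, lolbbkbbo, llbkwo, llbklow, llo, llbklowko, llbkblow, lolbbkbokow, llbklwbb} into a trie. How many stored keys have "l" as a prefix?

14

Filter for entries beginning with "l":
Words under "l": lbbblwllko, llb, llbkblow, llbklow, llbklowkbb, llbklowko, llbklowlbbl, llbklwbb, llbklwbo, llbkobwlk, llbkwo, llo, lolbbkbbo, lolbbkbokow
Count: 14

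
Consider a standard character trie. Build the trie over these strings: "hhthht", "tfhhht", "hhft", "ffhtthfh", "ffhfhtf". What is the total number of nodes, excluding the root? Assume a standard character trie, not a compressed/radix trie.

For each word, the new-node count is its length minus the longest prefix already in the trie:
  "hhthht" → 6 new (h, h, t, h, h, t)
  "tfhhht" → 6 new (t, f, h, h, h, t)
  "hhft" → prefix "hh" already present; 2 new (f, t)
  "ffhtthfh" → 8 new (f, f, h, t, t, h, f, h)
  "ffhfhtf" → prefix "ffh" already present; 4 new (f, h, t, f)
Total nodes = 6 + 6 + 2 + 8 + 4 = 26

26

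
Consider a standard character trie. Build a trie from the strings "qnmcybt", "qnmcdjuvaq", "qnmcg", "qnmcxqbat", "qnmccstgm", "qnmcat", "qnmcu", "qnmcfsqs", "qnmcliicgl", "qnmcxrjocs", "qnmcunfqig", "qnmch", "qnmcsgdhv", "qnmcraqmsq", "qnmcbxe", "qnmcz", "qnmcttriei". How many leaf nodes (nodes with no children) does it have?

Leaves are exactly the stored words that no other stored word extends.
Those words: "qnmcat", "qnmcbxe", "qnmccstgm", "qnmcdjuvaq", "qnmcfsqs", "qnmcg", "qnmch", "qnmcliicgl", "qnmcraqmsq", "qnmcsgdhv", "qnmcttriei", "qnmcunfqig", "qnmcxqbat", "qnmcxrjocs", "qnmcybt", "qnmcz"
Leaf count: 16

16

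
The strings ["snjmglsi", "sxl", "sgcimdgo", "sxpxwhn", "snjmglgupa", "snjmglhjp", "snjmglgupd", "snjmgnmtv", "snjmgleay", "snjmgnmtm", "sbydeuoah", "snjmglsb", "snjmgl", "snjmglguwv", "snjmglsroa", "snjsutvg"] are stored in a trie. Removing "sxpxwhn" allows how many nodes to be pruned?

Walk "sxpxwhn" from the leaf back toward the root, removing each node that no remaining word uses.
The suffix "pxwhn" (5 nodes) is used only by "sxpxwhn"; the node for "sx" still has the child "l", so pruning stops there.
Nodes removed: 5

5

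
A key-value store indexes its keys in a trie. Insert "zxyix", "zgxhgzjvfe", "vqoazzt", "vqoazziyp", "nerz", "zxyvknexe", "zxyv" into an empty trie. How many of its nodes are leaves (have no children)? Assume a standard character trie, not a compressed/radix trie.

A leaf is a node with no children — equivalently, the end of a word that is not a proper prefix of any other stored word.
Those words: "nerz", "vqoazziyp", "vqoazzt", "zgxhgzjvfe", "zxyix", "zxyvknexe"
Leaf count: 6

6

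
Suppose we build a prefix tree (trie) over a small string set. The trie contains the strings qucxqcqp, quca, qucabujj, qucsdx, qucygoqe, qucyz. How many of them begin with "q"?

Filter for entries beginning with "q":
Words under "q": quca, qucabujj, qucsdx, qucxqcqp, qucygoqe, qucyz
Count: 6

6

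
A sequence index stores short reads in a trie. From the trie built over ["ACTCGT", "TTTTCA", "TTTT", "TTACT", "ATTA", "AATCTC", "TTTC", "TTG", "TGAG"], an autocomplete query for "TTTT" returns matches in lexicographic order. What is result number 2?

TTTTCA

Words with prefix "TTTT", in lexicographic order: "TTTT", "TTTTCA"
The 2nd is TTTTCA.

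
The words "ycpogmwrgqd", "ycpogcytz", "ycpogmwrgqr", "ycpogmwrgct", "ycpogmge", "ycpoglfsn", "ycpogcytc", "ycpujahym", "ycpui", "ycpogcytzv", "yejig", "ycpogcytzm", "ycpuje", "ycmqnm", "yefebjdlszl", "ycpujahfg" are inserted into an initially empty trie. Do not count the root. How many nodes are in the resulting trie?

54

Count nodes per top-level branch (shared prefixes stored once):
  'y'-branch (ycmqnm, ycpogcytc, ycpogcytz, ycpogcytzm, ycpogcytzv, ycpoglfsn, ycpogmge, ycpogmwrgct, ycpogmwrgqd, ycpogmwrgqr, ycpui, ycpujahfg, ycpujahym, ycpuje, yefebjdlszl, yejig): 54 nodes
Sum: 54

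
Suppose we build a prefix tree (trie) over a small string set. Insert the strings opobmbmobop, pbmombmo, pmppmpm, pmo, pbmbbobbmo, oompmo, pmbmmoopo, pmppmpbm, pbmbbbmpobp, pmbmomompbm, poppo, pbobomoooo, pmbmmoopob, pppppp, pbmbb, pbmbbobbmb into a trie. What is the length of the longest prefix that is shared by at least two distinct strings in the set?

9

The deepest shared node is where two words last agree before diverging.
"pbmbbobbmb" and "pbmbbobbmo" agree on "pbmbbobbm" (9 characters) before diverging; nothing deeper is shared.
Longest shared-prefix length: 9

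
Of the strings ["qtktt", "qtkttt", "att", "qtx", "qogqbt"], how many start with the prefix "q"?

Filter for entries beginning with "q":
Words under "q": qogqbt, qtktt, qtkttt, qtx
Count: 4

4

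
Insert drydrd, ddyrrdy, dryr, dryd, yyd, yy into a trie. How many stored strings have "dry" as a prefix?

Filter for entries beginning with "dry":
Matches: "dryd", "drydrd", "dryr"
Count: 3

3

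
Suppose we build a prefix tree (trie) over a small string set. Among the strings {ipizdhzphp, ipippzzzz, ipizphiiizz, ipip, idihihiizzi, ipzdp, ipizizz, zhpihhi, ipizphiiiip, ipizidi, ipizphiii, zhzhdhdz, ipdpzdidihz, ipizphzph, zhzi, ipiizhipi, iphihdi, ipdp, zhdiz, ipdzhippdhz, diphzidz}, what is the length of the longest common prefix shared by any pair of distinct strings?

Look for the deepest trie node that still has at least two words in its subtree.
e.g. "ipizphiii" and "ipizphiiiip" share the prefix "ipizphiii" of length 9; no pair shares a longer one.
Longest shared-prefix length: 9

9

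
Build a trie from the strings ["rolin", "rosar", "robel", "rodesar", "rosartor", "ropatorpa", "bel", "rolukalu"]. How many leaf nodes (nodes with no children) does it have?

Leaves are exactly the stored words that no other stored word extends.
Those words: "bel", "robel", "rodesar", "rolin", "rolukalu", "ropatorpa", "rosartor"
Leaf count: 7

7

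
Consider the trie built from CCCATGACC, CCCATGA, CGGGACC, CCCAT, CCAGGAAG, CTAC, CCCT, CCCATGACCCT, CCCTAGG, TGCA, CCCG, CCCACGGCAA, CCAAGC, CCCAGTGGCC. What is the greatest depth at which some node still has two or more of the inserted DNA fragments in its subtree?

Look for the deepest trie node that still has at least two words in its subtree.
e.g. "CCCATGACC" and "CCCATGACCCT" share the prefix "CCCATGACC" of length 9; no pair shares a longer one.
Longest shared-prefix length: 9

9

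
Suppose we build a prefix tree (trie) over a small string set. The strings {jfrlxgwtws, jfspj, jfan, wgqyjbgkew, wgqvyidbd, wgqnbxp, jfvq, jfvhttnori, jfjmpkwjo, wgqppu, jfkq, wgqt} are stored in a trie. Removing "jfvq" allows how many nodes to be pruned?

1

A node on "jfvq"'s path can go only if nothing else ends at it or branches off below it.
The suffix "q" (1 node) is used only by "jfvq"; the node for "jfv" still has the child "h", so pruning stops there.
Nodes removed: 1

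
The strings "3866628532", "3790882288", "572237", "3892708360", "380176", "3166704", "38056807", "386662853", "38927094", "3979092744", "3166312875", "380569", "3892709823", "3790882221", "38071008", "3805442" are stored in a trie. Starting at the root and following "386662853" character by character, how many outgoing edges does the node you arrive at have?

Walk "386662853" from the root, arriving at one node.
Distinct next characters after "386662853": 2.
That node has 1 child edge.

1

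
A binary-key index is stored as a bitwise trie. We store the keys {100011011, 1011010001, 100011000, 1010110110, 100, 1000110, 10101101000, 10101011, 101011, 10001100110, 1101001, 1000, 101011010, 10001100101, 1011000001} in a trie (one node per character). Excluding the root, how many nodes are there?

Trace insertions, counting only characters that open a new branch:
  "100011011" → 9 new (1, 0, 0, 0, 1, 1, 0, 1, 1)
  "1011010001" → prefix "10" already present; 8 new (1, 1, 0, 1, 0, 0, 0, 1)
  "100011000" → prefix "1000110" already present; 2 new (0, 0)
  "1010110110" → prefix "101" already present; 7 new (0, 1, 1, 0, 1, 1, 0)
  "100" → prefix "100" already present; 0 new (none)
  "1000110" → prefix "1000110" already present; 0 new (none)
  "10101101000" → prefix "10101101" already present; 3 new (0, 0, 0)
  "10101011" → prefix "10101" already present; 3 new (0, 1, 1)
  "101011" → prefix "101011" already present; 0 new (none)
  "10001100110" → prefix "10001100" already present; 3 new (1, 1, 0)
  "1101001" → prefix "1" already present; 6 new (1, 0, 1, 0, 0, 1)
  "1000" → prefix "1000" already present; 0 new (none)
  "101011010" → prefix "101011010" already present; 0 new (none)
  "10001100101" → prefix "100011001" already present; 2 new (0, 1)
  "1011000001" → prefix "10110" already present; 5 new (0, 0, 0, 0, 1)
Total nodes = 9 + 8 + 2 + 7 + 0 + 0 + 3 + 3 + 0 + 3 + 6 + 0 + 0 + 2 + 5 = 48

48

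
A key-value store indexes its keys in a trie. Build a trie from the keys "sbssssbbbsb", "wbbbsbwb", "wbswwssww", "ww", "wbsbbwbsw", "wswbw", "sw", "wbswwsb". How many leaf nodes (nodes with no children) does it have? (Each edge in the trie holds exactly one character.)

8

Leaves are exactly the stored words that no other stored word extends.
Those words: "sbssssbbbsb", "sw", "wbbbsbwb", "wbsbbwbsw", "wbswwsb", "wbswwssww", "wswbw", "ww"
Leaf count: 8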